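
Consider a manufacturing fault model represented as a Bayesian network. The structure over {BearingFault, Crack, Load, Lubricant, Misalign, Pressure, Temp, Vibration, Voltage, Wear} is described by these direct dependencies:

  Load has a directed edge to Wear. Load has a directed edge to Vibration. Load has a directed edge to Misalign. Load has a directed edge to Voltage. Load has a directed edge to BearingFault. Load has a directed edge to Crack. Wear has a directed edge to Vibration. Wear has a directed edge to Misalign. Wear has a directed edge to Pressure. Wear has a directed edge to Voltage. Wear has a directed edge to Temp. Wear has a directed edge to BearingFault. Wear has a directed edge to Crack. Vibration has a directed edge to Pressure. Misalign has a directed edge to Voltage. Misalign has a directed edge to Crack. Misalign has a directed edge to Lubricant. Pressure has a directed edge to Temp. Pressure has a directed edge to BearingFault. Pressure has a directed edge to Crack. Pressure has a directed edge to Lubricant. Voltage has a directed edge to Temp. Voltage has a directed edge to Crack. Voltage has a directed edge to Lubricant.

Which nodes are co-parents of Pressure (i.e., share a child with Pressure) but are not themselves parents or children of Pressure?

Children of Pressure: BearingFault, Crack, Lubricant, Temp.
  Temp's other parents are Voltage, Wear.
  BearingFault's other parents are Load, Wear.
  Crack also has parents Load, Misalign, Voltage, Wear.
  parents(Lubricant) \ {Pressure} = {Misalign, Voltage}.
Excluding nodes already adjacent to Pressure (BearingFault, Crack, Lubricant, Temp, Vibration, Wear), the co-parent-only contribution is {Load, Misalign, Voltage}.

{Load, Misalign, Voltage}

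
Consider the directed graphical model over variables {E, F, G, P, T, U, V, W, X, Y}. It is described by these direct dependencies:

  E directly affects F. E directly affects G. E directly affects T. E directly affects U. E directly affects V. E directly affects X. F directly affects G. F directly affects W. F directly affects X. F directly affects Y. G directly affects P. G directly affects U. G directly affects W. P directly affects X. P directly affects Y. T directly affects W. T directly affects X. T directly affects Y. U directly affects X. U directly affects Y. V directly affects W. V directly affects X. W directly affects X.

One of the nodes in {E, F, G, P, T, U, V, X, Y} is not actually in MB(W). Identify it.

The Markov blanket of a node is its parents, its children, and the other parents of its children.
Parents of W: F, G, T, V.
W has child X.
Parents of each child, excluding W:
  X: E, F, P, T, U, V
MB(W) = {E, F, G, P, T, U, V, X}.
Y is neither a parent, child, nor co-parent of W, so it does not belong.

Y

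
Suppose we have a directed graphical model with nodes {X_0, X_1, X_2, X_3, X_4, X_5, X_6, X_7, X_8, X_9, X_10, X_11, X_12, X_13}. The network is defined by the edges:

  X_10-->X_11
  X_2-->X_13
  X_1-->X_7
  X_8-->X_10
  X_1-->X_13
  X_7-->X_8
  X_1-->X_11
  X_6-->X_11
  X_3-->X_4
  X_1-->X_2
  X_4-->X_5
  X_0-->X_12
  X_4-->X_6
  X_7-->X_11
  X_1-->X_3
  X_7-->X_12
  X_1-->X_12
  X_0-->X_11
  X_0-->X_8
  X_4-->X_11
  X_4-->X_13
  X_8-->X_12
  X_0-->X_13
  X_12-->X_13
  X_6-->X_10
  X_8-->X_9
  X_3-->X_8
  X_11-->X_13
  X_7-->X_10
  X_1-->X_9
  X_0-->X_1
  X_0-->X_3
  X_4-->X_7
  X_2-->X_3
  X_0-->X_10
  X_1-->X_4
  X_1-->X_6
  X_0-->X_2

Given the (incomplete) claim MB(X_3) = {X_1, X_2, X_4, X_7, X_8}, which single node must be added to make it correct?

A node's Markov blanket = Pa ∪ Ch ∪ (parents of Ch other than the node itself).
X_3's parents: X_0, X_1, X_2.
X_3 has children X_4, X_8.
Parents of each child, excluding X_3:
  X_4's other parent is X_1.
  X_8 also has parents X_0, X_7.
MB(X_3) = {X_0, X_1, X_2, X_4, X_7, X_8}.
Comparing with the claimed set, X_0 is missing.

X_0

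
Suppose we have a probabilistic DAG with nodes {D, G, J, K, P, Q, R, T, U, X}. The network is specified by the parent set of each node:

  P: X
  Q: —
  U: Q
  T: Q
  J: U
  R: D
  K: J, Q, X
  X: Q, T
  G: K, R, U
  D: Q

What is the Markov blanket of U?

{G, J, K, Q, R}

Recall MB(v) = parents ∪ children ∪ spouses, where spouses are the other parents of v's children.
Ch(U) = {G, J}.
Pa(U) = {Q}.
Co-parents of U (other parents of its children):
  J has no other parent.
  G's other parents are K, R.
MB(U) = {G, J, K, Q, R}.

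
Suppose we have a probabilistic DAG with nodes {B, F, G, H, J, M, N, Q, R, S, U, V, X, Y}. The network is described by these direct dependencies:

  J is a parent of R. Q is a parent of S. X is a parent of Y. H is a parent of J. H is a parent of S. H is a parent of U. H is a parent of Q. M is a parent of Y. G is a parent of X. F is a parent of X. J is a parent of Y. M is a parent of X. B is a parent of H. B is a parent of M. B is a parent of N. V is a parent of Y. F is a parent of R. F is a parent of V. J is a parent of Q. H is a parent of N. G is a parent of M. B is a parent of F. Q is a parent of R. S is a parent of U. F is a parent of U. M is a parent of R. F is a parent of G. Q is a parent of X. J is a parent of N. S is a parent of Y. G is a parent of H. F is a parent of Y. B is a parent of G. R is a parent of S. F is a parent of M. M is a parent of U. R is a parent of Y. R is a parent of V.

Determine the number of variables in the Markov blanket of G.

6

By definition, MB(G) is built from G's parents, G's children, and the co-parents of G.
G's parents: B, F.
G has children H, M, X.
Co-parents of G (other parents of its children):
  parents(H) \ {G} = {B}.
  M also has parents B, F.
  X's other parents are F, M, Q.
MB(G) = {B, F, H, M, Q, X}, which has 6 nodes.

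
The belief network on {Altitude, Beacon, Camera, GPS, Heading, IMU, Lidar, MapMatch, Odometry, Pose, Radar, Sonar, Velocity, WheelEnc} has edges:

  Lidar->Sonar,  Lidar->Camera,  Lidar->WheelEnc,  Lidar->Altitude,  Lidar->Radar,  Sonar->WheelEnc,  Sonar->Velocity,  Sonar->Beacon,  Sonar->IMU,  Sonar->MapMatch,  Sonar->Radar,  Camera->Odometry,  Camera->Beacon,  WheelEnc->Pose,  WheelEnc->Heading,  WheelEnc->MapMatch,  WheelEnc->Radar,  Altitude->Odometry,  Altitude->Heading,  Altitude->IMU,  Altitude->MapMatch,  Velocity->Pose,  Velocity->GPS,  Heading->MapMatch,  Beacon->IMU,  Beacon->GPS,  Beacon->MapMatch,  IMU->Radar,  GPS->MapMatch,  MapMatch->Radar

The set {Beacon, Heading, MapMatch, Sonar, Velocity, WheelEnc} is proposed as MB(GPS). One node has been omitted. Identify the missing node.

Altitude

Recall MB(v) = parents ∪ children ∪ spouses, where spouses are the other parents of v's children.
Pa(GPS) = {Beacon, Velocity}.
Children of GPS: MapMatch.
For each child, the remaining parents (spouses of GPS):
  MapMatch also has parents Altitude, Beacon, Heading, Sonar, WheelEnc.
MB(GPS) = {Altitude, Beacon, Heading, MapMatch, Sonar, Velocity, WheelEnc}.
Comparing with the claimed set, Altitude is missing.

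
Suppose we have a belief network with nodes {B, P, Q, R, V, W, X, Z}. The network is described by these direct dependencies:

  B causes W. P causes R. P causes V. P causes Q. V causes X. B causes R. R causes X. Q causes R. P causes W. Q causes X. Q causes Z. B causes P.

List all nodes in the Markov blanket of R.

{B, P, Q, V, X}

R's parents: B, P, Q.
R's children: X.
For each child, the remaining parents (spouses of R):
  X's other parents are Q, V.
So the Markov blanket of R is {B, P, Q, V, X}.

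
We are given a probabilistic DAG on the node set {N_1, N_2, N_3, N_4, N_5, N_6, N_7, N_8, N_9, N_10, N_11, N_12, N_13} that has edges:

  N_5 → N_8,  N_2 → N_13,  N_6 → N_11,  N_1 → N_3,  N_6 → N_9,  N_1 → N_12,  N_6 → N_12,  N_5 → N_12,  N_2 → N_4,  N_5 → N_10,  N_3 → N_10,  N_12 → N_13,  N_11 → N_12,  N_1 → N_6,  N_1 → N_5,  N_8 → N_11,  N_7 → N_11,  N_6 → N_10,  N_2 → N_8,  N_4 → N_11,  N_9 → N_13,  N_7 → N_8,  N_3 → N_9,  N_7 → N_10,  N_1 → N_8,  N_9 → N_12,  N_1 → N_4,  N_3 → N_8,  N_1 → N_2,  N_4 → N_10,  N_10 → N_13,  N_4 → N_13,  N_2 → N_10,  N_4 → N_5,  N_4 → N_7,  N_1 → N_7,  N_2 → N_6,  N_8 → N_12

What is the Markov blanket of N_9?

{N_1, N_2, N_3, N_4, N_5, N_6, N_8, N_10, N_11, N_12, N_13}

Parents of N_9: N_3, N_6.
Ch(N_9) = {N_12, N_13}.
Parents of each child, excluding N_9:
  N_12: N_1, N_5, N_6, N_8, N_11
  N_13: N_2, N_4, N_10, N_12
MB(N_9) = {N_1, N_2, N_3, N_4, N_5, N_6, N_8, N_10, N_11, N_12, N_13}.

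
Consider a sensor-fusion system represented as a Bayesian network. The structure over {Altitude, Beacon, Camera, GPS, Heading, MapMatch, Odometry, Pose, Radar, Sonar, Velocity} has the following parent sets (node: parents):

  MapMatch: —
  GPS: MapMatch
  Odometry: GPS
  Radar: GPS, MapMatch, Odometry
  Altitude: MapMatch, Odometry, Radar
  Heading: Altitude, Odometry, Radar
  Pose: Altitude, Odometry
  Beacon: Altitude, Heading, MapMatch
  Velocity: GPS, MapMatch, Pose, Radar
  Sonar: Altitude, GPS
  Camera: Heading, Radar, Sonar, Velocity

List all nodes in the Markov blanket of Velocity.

{Camera, GPS, Heading, MapMatch, Pose, Radar, Sonar}

The Markov blanket of a node is its parents, its children, and the other parents of its children.
Velocity has parents GPS, MapMatch, Pose, Radar.
Velocity's children: Camera.
Co-parents of Velocity (other parents of its children):
  Camera's other parents are Heading, Radar, Sonar.
So the Markov blanket of Velocity is {Camera, GPS, Heading, MapMatch, Pose, Radar, Sonar}.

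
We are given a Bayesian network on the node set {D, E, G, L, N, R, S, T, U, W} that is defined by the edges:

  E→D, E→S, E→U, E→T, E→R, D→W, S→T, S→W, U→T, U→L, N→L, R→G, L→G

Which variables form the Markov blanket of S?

S has parent E.
S has children T, W.
Parents of each child, excluding S:
  T also has parents E, U.
  parents(W) \ {S} = {D}.
Taking the union gives {D, E, T, U, W}.

{D, E, T, U, W}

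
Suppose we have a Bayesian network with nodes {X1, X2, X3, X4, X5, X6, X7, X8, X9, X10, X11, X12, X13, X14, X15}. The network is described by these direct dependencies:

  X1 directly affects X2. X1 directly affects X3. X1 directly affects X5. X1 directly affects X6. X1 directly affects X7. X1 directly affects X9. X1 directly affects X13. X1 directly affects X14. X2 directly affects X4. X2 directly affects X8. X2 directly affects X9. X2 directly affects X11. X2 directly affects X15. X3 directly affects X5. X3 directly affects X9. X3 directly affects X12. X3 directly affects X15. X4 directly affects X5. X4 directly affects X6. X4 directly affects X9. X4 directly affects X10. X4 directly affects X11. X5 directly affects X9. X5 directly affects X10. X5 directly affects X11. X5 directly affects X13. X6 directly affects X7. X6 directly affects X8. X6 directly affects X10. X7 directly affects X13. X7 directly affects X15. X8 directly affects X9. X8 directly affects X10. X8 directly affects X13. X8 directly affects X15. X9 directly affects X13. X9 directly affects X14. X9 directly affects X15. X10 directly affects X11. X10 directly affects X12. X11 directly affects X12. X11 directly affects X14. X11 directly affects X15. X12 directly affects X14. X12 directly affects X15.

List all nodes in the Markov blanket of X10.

{X2, X3, X4, X5, X6, X8, X11, X12}

The Markov blanket of a node is its parents, its children, and the other parents of its children.
Parents of X10: X4, X5, X6, X8.
X10 has children X11, X12.
Other parents of X10's children:
  X11 also has parents X2, X4, X5.
  parents(X12) \ {X10} = {X3, X11}.
MB(X10) = {X2, X3, X4, X5, X6, X8, X11, X12}.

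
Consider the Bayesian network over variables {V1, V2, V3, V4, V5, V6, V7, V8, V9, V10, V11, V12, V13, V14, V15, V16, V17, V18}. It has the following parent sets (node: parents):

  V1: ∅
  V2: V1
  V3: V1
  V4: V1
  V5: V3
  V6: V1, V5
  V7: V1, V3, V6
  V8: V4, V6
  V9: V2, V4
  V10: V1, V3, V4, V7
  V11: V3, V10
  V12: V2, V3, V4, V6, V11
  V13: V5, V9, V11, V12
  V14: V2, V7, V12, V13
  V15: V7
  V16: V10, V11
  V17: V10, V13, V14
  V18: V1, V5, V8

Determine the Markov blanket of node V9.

{V2, V4, V5, V11, V12, V13}

Parents of V9: V2, V4.
Ch(V9) = {V13}.
Parents of each child, excluding V9:
  V13's other parents are V5, V11, V12.
Taking the union gives {V2, V4, V5, V11, V12, V13}.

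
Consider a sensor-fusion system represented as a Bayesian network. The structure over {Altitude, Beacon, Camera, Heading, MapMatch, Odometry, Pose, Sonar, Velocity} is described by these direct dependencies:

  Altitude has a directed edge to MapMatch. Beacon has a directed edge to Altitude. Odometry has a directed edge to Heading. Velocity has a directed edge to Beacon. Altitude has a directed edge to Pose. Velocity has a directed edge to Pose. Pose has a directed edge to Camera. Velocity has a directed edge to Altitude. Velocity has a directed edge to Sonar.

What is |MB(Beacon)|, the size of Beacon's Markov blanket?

Parents of Beacon: Velocity.
Ch(Beacon) = {Altitude}.
Co-parents of Beacon (other parents of its children):
  Altitude: Velocity
MB(Beacon) = {Altitude, Velocity}, which has 2 nodes.

2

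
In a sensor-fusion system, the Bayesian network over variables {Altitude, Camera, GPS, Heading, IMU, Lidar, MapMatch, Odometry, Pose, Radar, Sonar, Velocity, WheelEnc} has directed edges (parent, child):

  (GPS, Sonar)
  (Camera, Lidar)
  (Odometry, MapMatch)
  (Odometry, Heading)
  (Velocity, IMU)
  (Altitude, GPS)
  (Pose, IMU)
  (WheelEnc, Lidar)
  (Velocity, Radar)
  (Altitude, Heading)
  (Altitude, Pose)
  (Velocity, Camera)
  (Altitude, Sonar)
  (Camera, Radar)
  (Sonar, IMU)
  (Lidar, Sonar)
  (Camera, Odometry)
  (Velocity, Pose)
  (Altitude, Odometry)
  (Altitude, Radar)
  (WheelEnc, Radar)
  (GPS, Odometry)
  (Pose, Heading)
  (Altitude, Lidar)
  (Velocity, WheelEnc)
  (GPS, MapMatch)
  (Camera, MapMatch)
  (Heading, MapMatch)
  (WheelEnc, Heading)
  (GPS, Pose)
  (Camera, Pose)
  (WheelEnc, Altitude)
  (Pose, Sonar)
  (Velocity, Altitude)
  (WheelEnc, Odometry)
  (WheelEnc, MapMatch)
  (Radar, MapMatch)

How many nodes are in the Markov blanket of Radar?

8

Radar has parents Altitude, Camera, Velocity, WheelEnc.
Radar's children: MapMatch.
For each child, the remaining parents (spouses of Radar):
  MapMatch also has parents Camera, GPS, Heading, Odometry, WheelEnc.
MB(Radar) = {Altitude, Camera, GPS, Heading, MapMatch, Odometry, Velocity, WheelEnc}, which has 8 nodes.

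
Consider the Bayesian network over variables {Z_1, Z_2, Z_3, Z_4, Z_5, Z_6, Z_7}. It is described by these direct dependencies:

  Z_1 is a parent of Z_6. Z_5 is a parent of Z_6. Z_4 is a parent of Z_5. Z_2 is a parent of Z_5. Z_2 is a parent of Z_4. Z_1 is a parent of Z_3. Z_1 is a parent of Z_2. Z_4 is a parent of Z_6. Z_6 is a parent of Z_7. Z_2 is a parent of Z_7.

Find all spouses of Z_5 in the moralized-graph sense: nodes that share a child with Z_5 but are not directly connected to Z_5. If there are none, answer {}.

Children of Z_5: Z_6.
  Z_6: Z_1, Z_4
Excluding nodes already adjacent to Z_5 (Z_2, Z_4, Z_6), the co-parent-only contribution is {Z_1}.

{Z_1}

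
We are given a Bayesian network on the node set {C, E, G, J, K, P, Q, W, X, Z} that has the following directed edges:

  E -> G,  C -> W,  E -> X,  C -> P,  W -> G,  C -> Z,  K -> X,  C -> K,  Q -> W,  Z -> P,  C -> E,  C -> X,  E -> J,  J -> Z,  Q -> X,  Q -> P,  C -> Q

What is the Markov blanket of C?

{E, J, K, P, Q, W, X, Z}

Recall MB(v) = parents ∪ children ∪ spouses, where spouses are the other parents of v's children.
C has no parents.
Children of C: E, K, P, Q, W, X, Z.
Co-parents of C (other parents of its children):
  E has no other parent.
  Q: no additional parents.
  parents(Z) \ {C} = {J}.
  K has no other parent.
  W also has parent Q.
  parents(P) \ {C} = {Q, Z}.
  X's other parents are E, K, Q.
Union: {} ∪ {E, K, P, Q, W, X, Z} ∪ {E, J, K, Q, Z} = {E, J, K, P, Q, W, X, Z}.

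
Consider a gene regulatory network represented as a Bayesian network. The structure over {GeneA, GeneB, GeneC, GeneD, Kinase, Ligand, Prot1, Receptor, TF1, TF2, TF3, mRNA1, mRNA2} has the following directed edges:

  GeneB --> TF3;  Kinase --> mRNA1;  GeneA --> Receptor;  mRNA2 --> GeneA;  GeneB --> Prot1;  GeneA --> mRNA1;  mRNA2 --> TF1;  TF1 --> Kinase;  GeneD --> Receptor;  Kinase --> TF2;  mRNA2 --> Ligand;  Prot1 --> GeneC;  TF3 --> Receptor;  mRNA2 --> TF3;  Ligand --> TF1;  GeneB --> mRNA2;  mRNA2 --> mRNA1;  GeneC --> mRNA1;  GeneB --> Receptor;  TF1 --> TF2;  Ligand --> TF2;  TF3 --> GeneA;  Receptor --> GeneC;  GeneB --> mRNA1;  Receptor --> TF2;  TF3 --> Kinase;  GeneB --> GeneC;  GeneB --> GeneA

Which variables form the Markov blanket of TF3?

{GeneA, GeneB, GeneD, Kinase, Receptor, TF1, mRNA2}

Ch(TF3) = {GeneA, Kinase, Receptor}.
Parents of TF3: GeneB, mRNA2.
Parents of each child, excluding TF3:
  parents(GeneA) \ {TF3} = {GeneB, mRNA2}.
  Receptor's other parents are GeneA, GeneB, GeneD.
  Kinase's other parent is TF1.
Taking the union gives {GeneA, GeneB, GeneD, Kinase, Receptor, TF1, mRNA2}.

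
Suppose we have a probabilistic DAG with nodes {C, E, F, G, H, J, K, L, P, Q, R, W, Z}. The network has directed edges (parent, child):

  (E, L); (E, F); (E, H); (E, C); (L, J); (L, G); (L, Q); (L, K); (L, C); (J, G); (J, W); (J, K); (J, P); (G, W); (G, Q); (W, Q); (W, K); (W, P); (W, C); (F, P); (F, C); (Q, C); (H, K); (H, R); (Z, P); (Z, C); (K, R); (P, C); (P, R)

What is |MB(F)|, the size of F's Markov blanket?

8

By definition, MB(F) is built from F's parents, F's children, and the co-parents of F.
F has parent E.
Ch(F) = {C, P}.
For each child, the remaining parents (spouses of F):
  parents(P) \ {F} = {J, W, Z}.
  C also has parents E, L, P, Q, W, Z.
MB(F) = {C, E, J, L, P, Q, W, Z}, which has 8 nodes.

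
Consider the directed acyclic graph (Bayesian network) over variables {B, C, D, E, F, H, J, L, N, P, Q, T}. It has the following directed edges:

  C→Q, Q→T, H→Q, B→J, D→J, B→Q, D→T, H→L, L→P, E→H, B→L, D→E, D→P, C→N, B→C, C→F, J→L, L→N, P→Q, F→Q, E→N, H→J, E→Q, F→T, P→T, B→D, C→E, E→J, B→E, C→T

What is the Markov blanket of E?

E has parents B, C, D.
E's children: H, J, N, Q.
Other parents of E's children:
  H has no other parent.
  parents(J) \ {E} = {B, D, H}.
  N's other parents are C, L.
  Q's other parents are B, C, F, H, P.
MB(E) = {B, C, D, F, H, J, L, N, P, Q}.

{B, C, D, F, H, J, L, N, P, Q}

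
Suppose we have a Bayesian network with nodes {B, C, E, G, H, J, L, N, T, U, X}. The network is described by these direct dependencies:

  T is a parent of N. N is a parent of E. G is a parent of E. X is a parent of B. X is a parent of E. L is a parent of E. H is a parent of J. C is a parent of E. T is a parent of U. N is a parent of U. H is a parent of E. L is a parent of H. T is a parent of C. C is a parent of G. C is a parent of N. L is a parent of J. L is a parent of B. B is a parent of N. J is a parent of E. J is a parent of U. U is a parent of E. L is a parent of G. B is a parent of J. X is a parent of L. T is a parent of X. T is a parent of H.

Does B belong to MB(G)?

The Markov blanket of a node is its parents, its children, and the other parents of its children.
G's parents: C, L.
Ch(G) = {E}.
Other parents of G's children:
  parents(E) \ {G} = {C, H, J, L, N, U, X}.
MB(G) = {C, E, H, J, L, N, U, X}; B is not in this set.

No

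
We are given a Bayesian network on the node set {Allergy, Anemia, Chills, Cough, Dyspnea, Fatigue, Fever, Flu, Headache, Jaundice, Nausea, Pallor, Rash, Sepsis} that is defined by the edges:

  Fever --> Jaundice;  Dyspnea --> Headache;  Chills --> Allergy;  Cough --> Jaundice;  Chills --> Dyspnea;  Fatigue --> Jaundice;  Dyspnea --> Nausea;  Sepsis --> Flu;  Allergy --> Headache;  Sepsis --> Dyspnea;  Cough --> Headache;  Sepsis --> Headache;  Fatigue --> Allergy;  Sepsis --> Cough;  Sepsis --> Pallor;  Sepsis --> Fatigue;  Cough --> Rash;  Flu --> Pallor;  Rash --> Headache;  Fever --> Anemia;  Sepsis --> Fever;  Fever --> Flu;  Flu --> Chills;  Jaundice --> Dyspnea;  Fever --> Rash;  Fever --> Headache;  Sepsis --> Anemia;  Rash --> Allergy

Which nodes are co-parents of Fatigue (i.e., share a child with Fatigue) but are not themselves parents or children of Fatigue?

{Chills, Cough, Fever, Rash}

Children of Fatigue: Allergy, Jaundice.
  Jaundice's other parents are Cough, Fever.
  Allergy also has parents Chills, Rash.
Excluding nodes already adjacent to Fatigue (Allergy, Jaundice, Sepsis), the co-parent-only contribution is {Chills, Cough, Fever, Rash}.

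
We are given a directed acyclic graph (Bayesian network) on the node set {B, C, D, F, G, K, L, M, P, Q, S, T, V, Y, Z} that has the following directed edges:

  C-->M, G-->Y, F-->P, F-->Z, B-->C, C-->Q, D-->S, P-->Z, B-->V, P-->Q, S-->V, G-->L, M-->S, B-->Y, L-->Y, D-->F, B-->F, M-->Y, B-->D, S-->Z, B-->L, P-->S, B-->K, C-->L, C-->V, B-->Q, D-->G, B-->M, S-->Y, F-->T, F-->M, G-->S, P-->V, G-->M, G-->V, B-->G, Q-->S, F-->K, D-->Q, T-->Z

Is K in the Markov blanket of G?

Recall MB(v) = parents ∪ children ∪ spouses, where spouses are the other parents of v's children.
Ch(G) = {L, M, S, V, Y}.
Pa(G) = {B, D}.
Co-parents of G (other parents of its children):
  L: B, C
  M: B, C, F
  S: D, M, P, Q
  V: B, C, P, S
  Y: B, L, M, S
MB(G) = {B, C, D, F, L, M, P, Q, S, V, Y}; K is not in this set.

No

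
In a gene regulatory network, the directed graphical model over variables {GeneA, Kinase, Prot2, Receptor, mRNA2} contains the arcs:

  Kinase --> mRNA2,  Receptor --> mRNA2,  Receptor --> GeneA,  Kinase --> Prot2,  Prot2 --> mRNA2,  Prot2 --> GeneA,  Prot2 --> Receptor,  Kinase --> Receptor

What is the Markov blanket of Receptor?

The Markov blanket of a node is its parents, its children, and the other parents of its children.
Parents of Receptor: Kinase, Prot2.
Ch(Receptor) = {GeneA, mRNA2}.
Other parents of Receptor's children:
  GeneA: Prot2
  mRNA2: Kinase, Prot2
Union: {Kinase, Prot2} ∪ {GeneA, mRNA2} ∪ {Kinase, Prot2} = {GeneA, Kinase, Prot2, mRNA2}.

{GeneA, Kinase, Prot2, mRNA2}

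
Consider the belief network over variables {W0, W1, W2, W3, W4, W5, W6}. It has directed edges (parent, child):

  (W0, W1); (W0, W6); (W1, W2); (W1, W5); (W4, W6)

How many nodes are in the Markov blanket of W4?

2

Ch(W4) = {W6}.
W4 has no parents.
Parents of each child, excluding W4:
  parents(W6) \ {W4} = {W0}.
MB(W4) = {W0, W6}, which has 2 nodes.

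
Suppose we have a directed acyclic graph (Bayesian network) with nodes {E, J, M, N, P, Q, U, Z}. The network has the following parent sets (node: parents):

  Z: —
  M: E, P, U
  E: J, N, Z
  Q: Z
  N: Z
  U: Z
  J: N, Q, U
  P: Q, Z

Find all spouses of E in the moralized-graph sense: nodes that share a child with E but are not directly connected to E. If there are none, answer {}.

Children of E: M.
  M: P, U
Excluding nodes already adjacent to E (J, M, N, Z), the co-parent-only contribution is {P, U}.

{P, U}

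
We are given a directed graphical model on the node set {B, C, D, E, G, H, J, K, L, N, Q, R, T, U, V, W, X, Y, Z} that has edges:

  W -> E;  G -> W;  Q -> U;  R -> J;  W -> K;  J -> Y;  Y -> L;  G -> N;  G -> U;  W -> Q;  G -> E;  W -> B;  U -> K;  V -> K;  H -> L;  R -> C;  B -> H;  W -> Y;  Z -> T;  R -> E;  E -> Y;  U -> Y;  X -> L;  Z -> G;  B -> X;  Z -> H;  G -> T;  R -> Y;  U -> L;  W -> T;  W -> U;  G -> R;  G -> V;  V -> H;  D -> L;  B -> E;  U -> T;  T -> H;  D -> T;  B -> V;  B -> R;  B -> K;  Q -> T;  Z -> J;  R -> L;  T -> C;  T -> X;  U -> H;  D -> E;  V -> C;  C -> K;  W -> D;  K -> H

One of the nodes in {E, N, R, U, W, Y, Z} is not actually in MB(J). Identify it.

N

By definition, MB(J) is built from J's parents, J's children, and the co-parents of J.
J's parents: R, Z.
J's children: Y.
Parents of each child, excluding J:
  Y also has parents E, R, U, W.
MB(J) = {E, R, U, W, Y, Z}.
N is neither a parent, child, nor co-parent of J, so it does not belong.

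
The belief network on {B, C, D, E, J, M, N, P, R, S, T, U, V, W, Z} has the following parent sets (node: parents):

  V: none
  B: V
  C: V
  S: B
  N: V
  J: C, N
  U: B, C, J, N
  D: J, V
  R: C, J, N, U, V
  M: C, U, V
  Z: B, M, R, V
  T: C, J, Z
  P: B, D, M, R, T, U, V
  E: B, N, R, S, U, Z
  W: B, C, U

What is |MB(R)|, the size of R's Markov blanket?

13

R has parents C, J, N, U, V.
R's children: E, P, Z.
Co-parents of R (other parents of its children):
  Z: B, M, V
  P: B, D, M, T, U, V
  E: B, N, S, U, Z
MB(R) = {B, C, D, E, J, M, N, P, S, T, U, V, Z}, which has 13 nodes.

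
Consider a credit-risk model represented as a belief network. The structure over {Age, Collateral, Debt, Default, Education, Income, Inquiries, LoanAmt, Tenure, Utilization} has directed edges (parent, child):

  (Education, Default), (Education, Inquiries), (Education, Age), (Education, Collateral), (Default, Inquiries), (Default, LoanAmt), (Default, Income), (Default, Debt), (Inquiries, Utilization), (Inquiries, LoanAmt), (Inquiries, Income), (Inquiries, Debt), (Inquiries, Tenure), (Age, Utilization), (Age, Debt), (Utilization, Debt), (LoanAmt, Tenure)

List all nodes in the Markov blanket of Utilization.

Recall MB(v) = parents ∪ children ∪ spouses, where spouses are the other parents of v's children.
Utilization's parents: Age, Inquiries.
Ch(Utilization) = {Debt}.
For each child, the remaining parents (spouses of Utilization):
  Debt also has parents Age, Default, Inquiries.
Taking the union gives {Age, Debt, Default, Inquiries}.

{Age, Debt, Default, Inquiries}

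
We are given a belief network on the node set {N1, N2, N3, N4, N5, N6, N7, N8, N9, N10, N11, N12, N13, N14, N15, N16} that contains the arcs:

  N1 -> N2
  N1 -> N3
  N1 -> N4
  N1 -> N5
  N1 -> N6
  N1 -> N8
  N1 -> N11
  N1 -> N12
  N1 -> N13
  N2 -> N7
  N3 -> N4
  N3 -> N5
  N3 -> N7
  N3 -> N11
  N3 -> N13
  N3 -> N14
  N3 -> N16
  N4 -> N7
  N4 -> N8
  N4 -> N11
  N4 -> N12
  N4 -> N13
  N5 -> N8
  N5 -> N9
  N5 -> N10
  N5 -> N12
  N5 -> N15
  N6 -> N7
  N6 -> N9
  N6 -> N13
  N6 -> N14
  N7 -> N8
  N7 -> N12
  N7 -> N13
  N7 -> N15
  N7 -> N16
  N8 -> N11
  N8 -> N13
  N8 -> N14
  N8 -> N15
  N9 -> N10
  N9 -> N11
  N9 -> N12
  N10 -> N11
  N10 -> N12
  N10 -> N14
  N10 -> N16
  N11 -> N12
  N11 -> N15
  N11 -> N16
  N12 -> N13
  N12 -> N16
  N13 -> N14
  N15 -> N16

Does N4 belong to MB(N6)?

N4 is a co-parent of N6: both are parents of N7, N13.
So N4 ∈ MB(N6).

Yes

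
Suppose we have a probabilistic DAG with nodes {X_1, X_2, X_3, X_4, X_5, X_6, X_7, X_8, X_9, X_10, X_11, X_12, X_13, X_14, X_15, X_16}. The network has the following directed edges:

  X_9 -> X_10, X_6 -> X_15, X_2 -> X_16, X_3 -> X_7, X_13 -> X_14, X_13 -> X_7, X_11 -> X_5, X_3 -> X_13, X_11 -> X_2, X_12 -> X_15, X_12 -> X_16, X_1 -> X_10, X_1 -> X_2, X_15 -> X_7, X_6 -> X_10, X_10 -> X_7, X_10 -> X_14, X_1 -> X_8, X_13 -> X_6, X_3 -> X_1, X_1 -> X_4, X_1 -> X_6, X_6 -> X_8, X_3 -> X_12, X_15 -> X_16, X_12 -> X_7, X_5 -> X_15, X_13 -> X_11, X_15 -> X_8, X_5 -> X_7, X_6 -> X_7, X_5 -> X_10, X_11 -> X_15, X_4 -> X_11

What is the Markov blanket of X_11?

{X_1, X_2, X_4, X_5, X_6, X_12, X_13, X_15}

Parents of X_11: X_4, X_13.
Children of X_11: X_2, X_5, X_15.
For each child, the remaining parents (spouses of X_11):
  X_5: no additional parents.
  parents(X_15) \ {X_11} = {X_5, X_6, X_12}.
  X_2 also has parent X_1.
MB(X_11) = {X_1, X_2, X_4, X_5, X_6, X_12, X_13, X_15}.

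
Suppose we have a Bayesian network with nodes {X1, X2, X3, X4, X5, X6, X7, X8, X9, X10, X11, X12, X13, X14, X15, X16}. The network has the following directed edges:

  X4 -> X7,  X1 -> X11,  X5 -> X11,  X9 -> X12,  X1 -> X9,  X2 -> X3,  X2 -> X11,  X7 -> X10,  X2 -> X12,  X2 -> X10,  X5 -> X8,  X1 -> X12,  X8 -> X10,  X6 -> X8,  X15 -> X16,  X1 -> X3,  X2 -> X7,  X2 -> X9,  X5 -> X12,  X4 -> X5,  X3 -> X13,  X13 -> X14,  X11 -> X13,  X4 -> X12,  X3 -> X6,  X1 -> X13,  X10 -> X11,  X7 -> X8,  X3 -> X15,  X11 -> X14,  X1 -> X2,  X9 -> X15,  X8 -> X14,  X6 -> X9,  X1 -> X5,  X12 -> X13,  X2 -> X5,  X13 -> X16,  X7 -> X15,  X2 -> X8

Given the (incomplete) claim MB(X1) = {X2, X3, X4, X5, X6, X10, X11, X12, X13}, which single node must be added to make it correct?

A node's Markov blanket = Pa ∪ Ch ∪ (parents of Ch other than the node itself).
Parents of X1: none.
X1's children: X2, X3, X5, X9, X11, X12, X13.
For each child, the remaining parents (spouses of X1):
  X2: —
  X3: X2
  X5: X2, X4
  X9: X2, X6
  X11: X2, X5, X10
  X12: X2, X4, X5, X9
  X13: X3, X11, X12
MB(X1) = {X2, X3, X4, X5, X6, X9, X10, X11, X12, X13}.
Comparing with the claimed set, X9 is missing.

X9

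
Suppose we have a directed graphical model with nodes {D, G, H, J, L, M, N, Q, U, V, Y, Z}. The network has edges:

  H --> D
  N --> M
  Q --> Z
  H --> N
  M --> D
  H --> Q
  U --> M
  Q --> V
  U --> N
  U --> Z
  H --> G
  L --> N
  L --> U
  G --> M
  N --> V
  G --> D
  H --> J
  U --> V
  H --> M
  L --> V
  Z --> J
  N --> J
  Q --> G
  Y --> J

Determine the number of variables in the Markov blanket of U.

8

By definition, MB(U) is built from U's parents, U's children, and the co-parents of U.
U has parent L.
Children of U: M, N, V, Z.
Other parents of U's children:
  Z: Q
  N: H, L
  M: G, H, N
  V: L, N, Q
MB(U) = {G, H, L, M, N, Q, V, Z}, which has 8 nodes.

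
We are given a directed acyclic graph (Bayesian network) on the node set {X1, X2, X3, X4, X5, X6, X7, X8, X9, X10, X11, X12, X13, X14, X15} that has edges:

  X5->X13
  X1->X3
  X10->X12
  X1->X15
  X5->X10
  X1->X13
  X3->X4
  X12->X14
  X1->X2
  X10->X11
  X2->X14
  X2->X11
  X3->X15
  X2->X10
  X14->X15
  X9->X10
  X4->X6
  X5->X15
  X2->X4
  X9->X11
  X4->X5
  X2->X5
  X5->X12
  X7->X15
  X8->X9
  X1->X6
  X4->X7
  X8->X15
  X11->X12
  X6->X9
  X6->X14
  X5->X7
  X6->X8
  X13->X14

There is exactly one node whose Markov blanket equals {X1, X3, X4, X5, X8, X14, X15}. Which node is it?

The target node must have every member of {X1, X3, X4, X5, X8, X14, X15} as a parent, child, or co-parent, and no others.
Parents of X7: X4, X5; children: X15; co-parents: X1, X3, X5, X8, X14.
These exactly cover the given set, so the node is X7.

X7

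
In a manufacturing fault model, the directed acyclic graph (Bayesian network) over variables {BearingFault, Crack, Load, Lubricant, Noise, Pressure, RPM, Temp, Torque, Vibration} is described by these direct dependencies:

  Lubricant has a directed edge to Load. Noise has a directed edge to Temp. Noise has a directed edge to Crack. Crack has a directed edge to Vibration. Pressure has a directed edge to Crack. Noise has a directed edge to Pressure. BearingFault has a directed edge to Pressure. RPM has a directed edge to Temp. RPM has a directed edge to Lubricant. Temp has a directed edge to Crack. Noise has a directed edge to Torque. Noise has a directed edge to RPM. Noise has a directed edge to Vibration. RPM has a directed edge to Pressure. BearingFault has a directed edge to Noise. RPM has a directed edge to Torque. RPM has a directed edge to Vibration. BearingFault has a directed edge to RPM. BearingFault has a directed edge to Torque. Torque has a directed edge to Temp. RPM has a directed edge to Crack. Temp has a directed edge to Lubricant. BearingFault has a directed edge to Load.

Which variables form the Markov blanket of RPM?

Pa(RPM) = {BearingFault, Noise}.
Ch(RPM) = {Crack, Lubricant, Pressure, Temp, Torque, Vibration}.
Co-parents of RPM (other parents of its children):
  Pressure also has parents BearingFault, Noise.
  Torque's other parents are BearingFault, Noise.
  parents(Temp) \ {RPM} = {Noise, Torque}.
  Lubricant's other parent is Temp.
  Crack also has parents Noise, Pressure, Temp.
  Vibration's other parents are Crack, Noise.
So the Markov blanket of RPM is {BearingFault, Crack, Lubricant, Noise, Pressure, Temp, Torque, Vibration}.

{BearingFault, Crack, Lubricant, Noise, Pressure, Temp, Torque, Vibration}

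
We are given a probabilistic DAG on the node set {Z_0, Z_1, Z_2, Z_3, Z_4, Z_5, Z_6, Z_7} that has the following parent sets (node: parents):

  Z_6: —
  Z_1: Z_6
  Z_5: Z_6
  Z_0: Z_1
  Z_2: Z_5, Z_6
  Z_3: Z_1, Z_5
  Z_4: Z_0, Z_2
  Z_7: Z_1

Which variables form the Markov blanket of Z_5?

{Z_1, Z_2, Z_3, Z_6}

A node's Markov blanket = Pa ∪ Ch ∪ (parents of Ch other than the node itself).
Z_5 has parent Z_6.
Ch(Z_5) = {Z_2, Z_3}.
Co-parents of Z_5 (other parents of its children):
  Z_2's other parent is Z_6.
  parents(Z_3) \ {Z_5} = {Z_1}.
MB(Z_5) = {Z_1, Z_2, Z_3, Z_6}.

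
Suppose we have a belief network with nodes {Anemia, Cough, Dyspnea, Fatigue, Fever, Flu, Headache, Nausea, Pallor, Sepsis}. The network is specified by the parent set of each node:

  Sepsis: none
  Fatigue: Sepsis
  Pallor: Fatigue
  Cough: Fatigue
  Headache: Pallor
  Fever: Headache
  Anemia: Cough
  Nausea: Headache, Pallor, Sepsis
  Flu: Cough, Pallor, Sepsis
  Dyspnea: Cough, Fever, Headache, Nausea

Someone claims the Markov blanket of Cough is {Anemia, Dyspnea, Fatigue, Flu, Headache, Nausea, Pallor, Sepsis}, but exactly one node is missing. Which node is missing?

Fever

Cough's parents: Fatigue.
Ch(Cough) = {Anemia, Dyspnea, Flu}.
For each child, the remaining parents (spouses of Cough):
  Anemia: —
  Flu: Pallor, Sepsis
  Dyspnea: Fever, Headache, Nausea
MB(Cough) = {Anemia, Dyspnea, Fatigue, Fever, Flu, Headache, Nausea, Pallor, Sepsis}.
Comparing with the claimed set, Fever is missing.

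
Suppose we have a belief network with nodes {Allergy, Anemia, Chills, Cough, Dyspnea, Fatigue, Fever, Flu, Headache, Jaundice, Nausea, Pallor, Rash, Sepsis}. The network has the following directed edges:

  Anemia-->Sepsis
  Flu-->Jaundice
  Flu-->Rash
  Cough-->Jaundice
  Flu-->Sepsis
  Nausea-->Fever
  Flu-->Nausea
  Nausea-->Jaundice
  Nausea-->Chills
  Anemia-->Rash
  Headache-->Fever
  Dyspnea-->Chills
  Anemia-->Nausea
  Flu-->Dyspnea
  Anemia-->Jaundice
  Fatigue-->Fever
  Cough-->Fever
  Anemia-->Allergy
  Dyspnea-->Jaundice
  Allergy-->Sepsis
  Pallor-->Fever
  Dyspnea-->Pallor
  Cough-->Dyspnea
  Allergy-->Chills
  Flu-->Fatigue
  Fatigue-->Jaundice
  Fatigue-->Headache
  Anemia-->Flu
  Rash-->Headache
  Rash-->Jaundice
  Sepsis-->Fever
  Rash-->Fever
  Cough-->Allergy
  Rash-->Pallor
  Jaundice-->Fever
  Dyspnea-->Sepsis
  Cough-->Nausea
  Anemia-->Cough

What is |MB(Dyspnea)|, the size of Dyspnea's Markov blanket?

11

Pa(Dyspnea) = {Cough, Flu}.
Ch(Dyspnea) = {Chills, Jaundice, Pallor, Sepsis}.
For each child, the remaining parents (spouses of Dyspnea):
  Pallor: Rash
  Jaundice: Anemia, Cough, Fatigue, Flu, Nausea, Rash
  Chills: Allergy, Nausea
  Sepsis: Allergy, Anemia, Flu
MB(Dyspnea) = {Allergy, Anemia, Chills, Cough, Fatigue, Flu, Jaundice, Nausea, Pallor, Rash, Sepsis}, which has 11 nodes.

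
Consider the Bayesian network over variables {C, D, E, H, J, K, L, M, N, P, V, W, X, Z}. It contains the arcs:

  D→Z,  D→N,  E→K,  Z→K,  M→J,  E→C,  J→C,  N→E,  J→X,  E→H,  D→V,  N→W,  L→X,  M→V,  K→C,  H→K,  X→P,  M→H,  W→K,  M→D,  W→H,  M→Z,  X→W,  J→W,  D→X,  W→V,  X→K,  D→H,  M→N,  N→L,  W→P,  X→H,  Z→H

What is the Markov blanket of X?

{D, E, H, J, K, L, M, N, P, W, Z}

A node's Markov blanket = Pa ∪ Ch ∪ (parents of Ch other than the node itself).
X has parents D, J, L.
X's children: H, K, P, W.
Other parents of X's children:
  W's other parents are J, N.
  H's other parents are D, E, M, W, Z.
  P also has parent W.
  K's other parents are E, H, W, Z.
So the Markov blanket of X is {D, E, H, J, K, L, M, N, P, W, Z}.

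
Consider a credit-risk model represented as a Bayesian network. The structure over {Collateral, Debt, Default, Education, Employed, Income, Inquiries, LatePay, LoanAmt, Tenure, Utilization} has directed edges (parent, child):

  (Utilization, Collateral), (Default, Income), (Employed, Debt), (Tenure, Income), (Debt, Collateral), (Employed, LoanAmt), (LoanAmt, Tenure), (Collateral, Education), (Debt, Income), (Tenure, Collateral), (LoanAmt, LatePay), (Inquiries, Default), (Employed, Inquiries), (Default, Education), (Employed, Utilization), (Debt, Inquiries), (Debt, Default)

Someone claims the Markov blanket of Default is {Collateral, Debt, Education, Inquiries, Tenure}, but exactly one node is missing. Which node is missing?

Children of Default: Education, Income.
Default has parents Debt, Inquiries.
Other parents of Default's children:
  Education: Collateral
  Income: Debt, Tenure
MB(Default) = {Collateral, Debt, Education, Income, Inquiries, Tenure}.
Comparing with the claimed set, Income is missing.

Income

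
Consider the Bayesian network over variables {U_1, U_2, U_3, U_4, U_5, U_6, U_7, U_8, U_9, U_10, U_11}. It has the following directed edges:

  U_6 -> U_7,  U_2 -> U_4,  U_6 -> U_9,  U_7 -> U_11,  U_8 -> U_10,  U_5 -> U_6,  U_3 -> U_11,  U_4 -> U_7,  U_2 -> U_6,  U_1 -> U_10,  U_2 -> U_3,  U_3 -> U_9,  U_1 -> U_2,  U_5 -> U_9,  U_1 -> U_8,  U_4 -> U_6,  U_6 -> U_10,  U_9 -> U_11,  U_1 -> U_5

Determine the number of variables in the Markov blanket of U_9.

5

By definition, MB(U_9) is built from U_9's parents, U_9's children, and the co-parents of U_9.
Children of U_9: U_11.
U_9's parents: U_3, U_5, U_6.
Co-parents of U_9 (other parents of its children):
  U_11: U_3, U_7
MB(U_9) = {U_3, U_5, U_6, U_7, U_11}, which has 5 nodes.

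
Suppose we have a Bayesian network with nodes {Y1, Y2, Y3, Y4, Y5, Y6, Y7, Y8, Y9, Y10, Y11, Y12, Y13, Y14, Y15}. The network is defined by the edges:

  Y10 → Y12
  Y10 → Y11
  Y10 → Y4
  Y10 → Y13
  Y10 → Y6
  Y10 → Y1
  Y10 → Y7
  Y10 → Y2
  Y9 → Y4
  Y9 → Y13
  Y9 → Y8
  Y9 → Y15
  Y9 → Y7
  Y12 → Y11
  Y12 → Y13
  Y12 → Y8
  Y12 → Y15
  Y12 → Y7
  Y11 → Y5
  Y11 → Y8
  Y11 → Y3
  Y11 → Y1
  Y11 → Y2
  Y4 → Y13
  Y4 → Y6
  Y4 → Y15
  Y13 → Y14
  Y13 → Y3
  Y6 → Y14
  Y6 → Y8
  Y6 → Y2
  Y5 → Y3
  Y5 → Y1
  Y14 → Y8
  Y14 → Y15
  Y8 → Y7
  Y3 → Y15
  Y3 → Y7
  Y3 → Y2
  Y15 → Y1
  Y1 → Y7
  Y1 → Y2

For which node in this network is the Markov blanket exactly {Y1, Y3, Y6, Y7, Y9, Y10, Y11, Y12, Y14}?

Y8

The target node must have every member of {Y1, Y3, Y6, Y7, Y9, Y10, Y11, Y12, Y14} as a parent, child, or co-parent, and no others.
Parents of Y8: Y6, Y9, Y11, Y12, Y14; children: Y7; co-parents: Y1, Y3, Y9, Y10, Y12.
These exactly cover the given set, so the node is Y8.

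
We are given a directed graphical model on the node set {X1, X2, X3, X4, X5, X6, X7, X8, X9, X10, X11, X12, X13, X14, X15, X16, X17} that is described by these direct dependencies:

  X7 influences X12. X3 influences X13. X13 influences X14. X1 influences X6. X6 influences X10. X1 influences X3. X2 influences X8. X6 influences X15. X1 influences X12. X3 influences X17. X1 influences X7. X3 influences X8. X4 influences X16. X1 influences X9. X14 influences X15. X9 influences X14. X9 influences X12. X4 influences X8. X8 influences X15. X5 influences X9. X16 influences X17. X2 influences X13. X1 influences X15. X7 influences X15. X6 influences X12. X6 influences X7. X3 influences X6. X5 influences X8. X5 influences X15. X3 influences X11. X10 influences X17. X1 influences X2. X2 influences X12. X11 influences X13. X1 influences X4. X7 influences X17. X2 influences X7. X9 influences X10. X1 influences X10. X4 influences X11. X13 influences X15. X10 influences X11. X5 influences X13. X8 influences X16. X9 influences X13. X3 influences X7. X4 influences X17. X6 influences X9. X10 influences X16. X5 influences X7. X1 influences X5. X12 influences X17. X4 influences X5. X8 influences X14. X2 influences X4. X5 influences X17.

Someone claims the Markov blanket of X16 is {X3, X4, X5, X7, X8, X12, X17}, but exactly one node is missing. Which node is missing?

X10

A node's Markov blanket = Pa ∪ Ch ∪ (parents of Ch other than the node itself).
X16 has child X17.
X16 has parents X4, X8, X10.
Parents of each child, excluding X16:
  parents(X17) \ {X16} = {X3, X4, X5, X7, X10, X12}.
MB(X16) = {X3, X4, X5, X7, X8, X10, X12, X17}.
Comparing with the claimed set, X10 is missing.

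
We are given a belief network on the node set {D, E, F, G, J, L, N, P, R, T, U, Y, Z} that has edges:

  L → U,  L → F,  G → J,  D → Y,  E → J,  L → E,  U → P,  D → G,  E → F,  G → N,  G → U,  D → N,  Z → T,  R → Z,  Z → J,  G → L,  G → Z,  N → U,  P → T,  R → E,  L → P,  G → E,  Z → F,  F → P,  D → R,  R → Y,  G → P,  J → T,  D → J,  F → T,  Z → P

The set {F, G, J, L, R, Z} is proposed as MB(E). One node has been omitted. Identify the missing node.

D

E has children F, J.
E has parents G, L, R.
Parents of each child, excluding E:
  J also has parents D, G, Z.
  F also has parents L, Z.
MB(E) = {D, F, G, J, L, R, Z}.
Comparing with the claimed set, D is missing.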